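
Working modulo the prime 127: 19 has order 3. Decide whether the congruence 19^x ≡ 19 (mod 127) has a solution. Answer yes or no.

yes

⟨19⟩ has order 3; its elements mod 127 are {1, 19, 107}.
19 is in this set.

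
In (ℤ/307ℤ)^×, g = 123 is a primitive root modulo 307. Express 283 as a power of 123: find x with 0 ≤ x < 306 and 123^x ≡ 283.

Baby-step giant-step with m = ceil(sqrt(306)) = 18.
Baby table (123^j mod 307 for j=0..17):
  0:1  1:123  2:86  3:140  4:28  5:67  6:259  7:236
  8:170  9:34  10:191  11:161  12:155  13:31  14:129  15:210
  16:42  17:254
Giant step factor: 123^(-18) ≡ 81 (mod 307).
Scan 283·81^i mod 307 for i = 0, 1, …:
  i=0: 283   i=1: 205   i=2: 27   i=3: 38
  i=4: 8   i=5: 34
Match at i=5, j=9: x = 5·18 + 9 = 99.

99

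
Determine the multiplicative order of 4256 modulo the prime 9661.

1932

The order of 4256 must divide p − 1 = 9660 = 2^2 · 3 · 5 · 7 · 23.
Divisors: 1, 2, 3, 4, 5, 6, 7, 10, 12, 14, 15, 20, 21, 23, 28, 30, 35, 42, 46, 60, 69, 70, 84, 92, 105, 115, 138, 140, 161, 210, 230, 276, 322, 345, 420, 460, 483, 644, 690, 805, 966, 1380, 1610, 1932, 2415, 3220, 4830, 9660.
Check each in increasing order: 4256^1 ≡ 4256;  4256^2 ≡ 8822;  4256^3 ≡ 3786;  4256^4 ≡ 8329;  4256^5 ≡ 2015;  4256^6 ≡ 6533;  4256^7 ≡ 90;  4256^10 ≡ 2605;  4256^12 ≡ 7452;  4256^14 ≡ 8100;  4256^15 ≡ 3152;  4256^20 ≡ 4003;  4256^21 ≡ 4425;  4256^23 ≡ 6910;  4256^28 ≡ 2149;  4256^30 ≡ 3596;  4256^35 ≡ 190;  4256^42 ≡ 7439;  4256^46 ≡ 3438;  4256^60 ≡ 4798;  4256^69 ≡ 181;  4256^70 ≡ 7117;  4256^84 ≡ 513;  4256^92 ≡ 4441;  4256^105 ≡ 9351;  4256^115 ≡ 3974;  4256^138 ≡ 3778;  4256^140 ≡ 8727;  4256^161 ≡ 1958;  4256^210 ≡ 9151;  4256^230 ≡ 6602;  4256^276 ≡ 3987;  4256^322 ≡ 8008;  4256^345 ≡ 6733;  4256^420 ≡ 8914;  4256^460 ≡ 5633;  4256^483 ≡ 9522;  4256^644 ≡ 8007;  4256^690 ≡ 3877;  4256^805 ≡ 7564;  4256^966 ≡ 9660;  4256^1380 ≡ 8274;  4256^1610 ≡ 1654;  4256^1932 ≡ 1.
Smallest exponent giving 1 is 1932.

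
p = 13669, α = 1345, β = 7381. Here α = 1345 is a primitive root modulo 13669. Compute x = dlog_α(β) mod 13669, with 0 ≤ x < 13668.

924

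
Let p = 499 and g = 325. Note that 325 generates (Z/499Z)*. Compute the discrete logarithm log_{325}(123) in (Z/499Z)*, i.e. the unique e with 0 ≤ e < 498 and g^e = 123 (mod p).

Baby-step giant-step with m = ceil(sqrt(498)) = 23.
Baby table (325^j mod 499 for j=0..22):
  0:1  1:325  2:336  3:418  4:122  5:229  6:74  7:98
  8:413  9:493  10:46  11:479  12:486  13:266  14:123  15:55
  16:410  17:17  18:36  19:223  20:120  21:78  22:400
Giant step factor: 325^(-23) ≡ 309 (mod 499).
Scan 123·309^i mod 499 for i = 0, 1, …:
  i=0: 123
Match at i=0, j=14: e = 0·23 + 14 = 14.

14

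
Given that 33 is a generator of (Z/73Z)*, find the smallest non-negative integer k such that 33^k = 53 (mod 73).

Baby-step giant-step with m = ceil(sqrt(72)) = 9.
Baby table (33^j mod 73 for j=0..8):
  0:1  1:33  2:67  3:21  4:36  5:20  6:3  7:26
  8:55
Giant step factor: 33^(-9) ≡ 51 (mod 73).
Scan 53·51^i mod 73 for i = 0, 1, …:
  i=0: 53   i=1: 2   i=2: 29   i=3: 19
  i=4: 20
Match at i=4, j=5: k = 4·9 + 5 = 41.

41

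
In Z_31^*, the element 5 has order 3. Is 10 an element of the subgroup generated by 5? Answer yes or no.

10 ∈ ⟨5⟩ iff 10^3 ≡ 1 (mod 31), since |⟨5⟩| = 3.
10^3 mod 31 = 8.
Since 8 ≠ 1, 10 does not lie in the subgroup.

no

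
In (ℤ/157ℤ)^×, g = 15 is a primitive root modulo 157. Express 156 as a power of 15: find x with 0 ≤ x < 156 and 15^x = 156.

Baby-step giant-step with m = ceil(sqrt(156)) = 13.
Baby table (15^j mod 157 for j=0..12):
  0:1  1:15  2:68  3:78  4:71  5:123  6:118  7:43
  8:17  9:98  10:57  11:70  12:108
Giant step factor: 15^(-13) ≡ 22 (mod 157).
Scan 156·22^i mod 157 for i = 0, 1, …:
  i=0: 156   i=1: 135   i=2: 144   i=3: 28
  i=4: 145   i=5: 50   i=6: 1
Match at i=6, j=0: x = 6·13 + 0 = 78.

78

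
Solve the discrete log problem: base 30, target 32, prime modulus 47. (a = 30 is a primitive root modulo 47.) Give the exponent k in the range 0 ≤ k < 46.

20

Successive powers of 30 modulo 47:
  30^0=1  30^1=30  30^2=7  30^3=22  30^4=2  30^5=13
  30^6=14  30^7=44  30^8=4  30^9=26  30^10=28  30^11=41
  30^12=8  30^13=5  30^14=9  30^15=35  30^16=16  30^17=10
  30^18=18  30^19=23  30^20=32
So 30^20 ≡ 32 (mod 47), giving k = 20.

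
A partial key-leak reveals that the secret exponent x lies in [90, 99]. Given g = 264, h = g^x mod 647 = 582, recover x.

94

Compute 264^90 mod 647 = 581, then multiply by 264 repeatedly:
  264^90=581  264^91=45  264^92=234  264^93=311  264^94=582
Found 582 at exponent 94.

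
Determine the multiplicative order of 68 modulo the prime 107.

The order of 68 must divide p − 1 = 106 = 2 · 53.
Divisors: 1, 2, 53, 106.
Check each in increasing order: 68^1 ≡ 68;  68^2 ≡ 23;  68^53 ≡ 106;  68^106 ≡ 1.
Smallest exponent giving 1 is 106.

106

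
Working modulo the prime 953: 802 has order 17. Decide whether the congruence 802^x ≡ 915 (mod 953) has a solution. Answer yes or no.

915 ∈ ⟨802⟩ iff 915^17 ≡ 1 (mod 953), since |⟨802⟩| = 17.
915^17 mod 953 = 149.
Since 149 ≠ 1, 915 does not lie in the subgroup.

no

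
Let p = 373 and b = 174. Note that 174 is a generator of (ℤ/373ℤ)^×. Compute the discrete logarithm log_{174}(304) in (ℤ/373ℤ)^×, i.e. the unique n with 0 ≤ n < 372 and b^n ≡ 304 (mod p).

217

Baby-step giant-step with m = ceil(sqrt(372)) = 20.
Baby table (174^j mod 373 for j=0..19):
  0:1  1:174  2:63  3:145  4:239  5:183  6:137  7:339
  8:52  9:96  10:292  11:80  12:119  13:191  14:37  15:97
  16:93  17:143  18:264  19:57
Giant step factor: 174^(-20) ≡ 39 (mod 373).
Scan 304·39^i mod 373 for i = 0, 1, …:
  i=0: 304   i=1: 293   i=2: 237   i=3: 291
  i=4: 159   i=5: 233   i=6: 135   i=7: 43
  i=8: 185   i=9: 128   i=10: 143
Match at i=10, j=17: n = 10·20 + 17 = 217.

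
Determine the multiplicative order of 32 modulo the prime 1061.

The order of 32 must divide p − 1 = 1060 = 2^2 · 5 · 53.
Divisors: 1, 2, 4, 5, 10, 20, 53, 106, 212, 265, 530, 1060.
Check each in increasing order: 32^1 ≡ 32;  32^2 ≡ 1024;  32^4 ≡ 308;  32^5 ≡ 307;  32^10 ≡ 881;  32^20 ≡ 570;  32^53 ≡ 958;  32^106 ≡ 1060;  32^212 ≡ 1.
Smallest exponent giving 1 is 212.

212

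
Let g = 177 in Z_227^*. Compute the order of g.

The order of 177 must divide p − 1 = 226 = 2 · 113.
Divisors: 1, 2, 113, 226.
Check each in increasing order: 177^1 ≡ 177;  177^2 ≡ 3;  177^113 ≡ 1.
Smallest exponent giving 1 is 113.

113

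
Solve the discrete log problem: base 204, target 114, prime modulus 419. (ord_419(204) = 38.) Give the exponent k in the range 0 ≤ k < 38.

22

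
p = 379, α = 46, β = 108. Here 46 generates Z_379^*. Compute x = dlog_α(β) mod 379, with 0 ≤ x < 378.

77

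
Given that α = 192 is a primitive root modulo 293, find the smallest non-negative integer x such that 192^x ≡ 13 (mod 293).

229

Baby-step giant-step with m = ceil(sqrt(292)) = 18.
Baby table (192^j mod 293 for j=0..17):
  0:1  1:192  2:239  3:180  4:279  5:242  6:170  7:117
  8:196  9:128  10:257  11:120  12:186  13:259  14:211  15:78
  16:33  17:183
Giant step factor: 192^(-18) ≡ 61 (mod 293).
Scan 13·61^i mod 293 for i = 0, 1, …:
  i=0: 13   i=1: 207   i=2: 28   i=3: 243
  i=4: 173   i=5: 5   i=6: 12   i=7: 146
  i=8: 116   i=9: 44   i=10: 47   i=11: 230
  i=12: 259
Match at i=12, j=13: x = 12·18 + 13 = 229.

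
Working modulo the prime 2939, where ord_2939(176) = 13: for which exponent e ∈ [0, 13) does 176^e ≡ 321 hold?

Successive powers of 176 modulo 2939:
  176^0=1  176^1=176  176^2=1586  176^3=2870  176^4=2551  176^5=2248
  176^6=1822  176^7=321
So 176^7 ≡ 321 (mod 2939), giving e = 7.

7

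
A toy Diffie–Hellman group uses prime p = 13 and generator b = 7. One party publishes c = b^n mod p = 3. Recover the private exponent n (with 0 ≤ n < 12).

8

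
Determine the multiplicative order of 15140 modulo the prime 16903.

The order of 15140 must divide p − 1 = 16902 = 2 · 3^3 · 313.
Divisors: 1, 2, 3, 6, 9, 18, 27, 54, 313, 626, 939, 1878, 2817, 5634, 8451, 16902.
Check each in increasing order: 15140^1 ≡ 15140;  15140^2 ≡ 14920;  15140^3 ≡ 14011;  15140^6 ≡ 13582;  15140^9 ≡ 3428;  15140^18 ≡ 3599;  15140^27 ≡ 15085;  15140^54 ≡ 9039;  15140^313 ≡ 6012;  15140^626 ≡ 5530;  15140^939 ≡ 15062;  15140^1878 ≡ 8681;  15140^2817 ≡ 8517;  15140^5634 ≡ 8516;  15140^8451 ≡ 16902;  15140^16902 ≡ 1.
Smallest exponent giving 1 is 16902.

16902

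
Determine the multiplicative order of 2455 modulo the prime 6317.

6316

The order of 2455 must divide p − 1 = 6316 = 2^2 · 1579.
Divisors: 1, 2, 4, 1579, 3158, 6316.
Check each in increasing order: 2455^1 ≡ 2455;  2455^2 ≡ 607;  2455^4 ≡ 2063;  2455^1579 ≡ 1963;  2455^3158 ≡ 6316;  2455^6316 ≡ 1.
Smallest exponent giving 1 is 6316.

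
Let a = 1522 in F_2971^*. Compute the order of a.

495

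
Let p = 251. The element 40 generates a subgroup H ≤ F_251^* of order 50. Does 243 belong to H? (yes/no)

yes

243 ∈ ⟨40⟩ iff 243^50 ≡ 1 (mod 251), since |⟨40⟩| = 50.
243^50 mod 251 = 1.
Since 1 = 1, 243 lies in the subgroup.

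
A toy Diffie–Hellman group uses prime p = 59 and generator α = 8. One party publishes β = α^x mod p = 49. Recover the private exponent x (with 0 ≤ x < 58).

12

Successive powers of 8 modulo 59:
  8^0=1  8^1=8  8^2=5  8^3=40  8^4=25  8^5=23
  8^6=7  8^7=56  8^8=35  8^9=44  8^10=57  8^11=43
  8^12=49
So 8^12 ≡ 49 (mod 59), giving x = 12.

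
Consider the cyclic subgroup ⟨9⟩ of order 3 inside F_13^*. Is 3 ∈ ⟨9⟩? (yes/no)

⟨9⟩ has order 3; its elements mod 13 are {1, 3, 9}.
3 is in this set.

yes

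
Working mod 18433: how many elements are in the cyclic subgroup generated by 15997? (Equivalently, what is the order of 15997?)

The order of 15997 must divide p − 1 = 18432 = 2^11 · 3^2.
Divisors: 1, 2, 3, 4, 6, 8, 9, 12, 16, 18, 24, 32, 36, 48, 64, 72, 96, 128, 144, 192, 256, 288, 384, 512, 576, 768, 1024, 1152, 1536, 2048, 2304, 3072, 4608, 6144, 9216, 18432.
Check each in increasing order: 15997^1 ≡ 15997;  15997^2 ≡ 17103;  15997^3 ≡ 14105;  15997^4 ≡ 17765;  15997^6 ≡ 3656;  15997^8 ≡ 3832;  15997^9 ≡ 10779;  15997^12 ≡ 2411;  15997^16 ≡ 11556;  15997^18 ≡ 3642;  15997^24 ≡ 6526;  15997^32 ≡ 12484;  15997^36 ≡ 10837;  15997^48 ≡ 8446;  15997^64 ≡ 17674;  15997^72 ≡ 3926;  15997^96 ≡ 17639;  15997^128 ≡ 4658;  15997^144 ≡ 3488;  15997^192 ≡ 3714;  15997^256 ≡ 1323;  15997^288 ≡ 364;  15997^384 ≡ 5912;  15997^512 ≡ 17627;  15997^576 ≡ 3465;  15997^768 ≡ 2776;  15997^1024 ≡ 4481;  15997^1152 ≡ 6342;  15997^1536 ≡ 1182;  15997^2048 ≡ 5824;  15997^2304 ≡ 158;  15997^3072 ≡ 14649;  15997^4608 ≡ 6531;  15997^6144 ≡ 14648;  15997^9216 ≡ 18432;  15997^18432 ≡ 1.
Smallest exponent giving 1 is 18432.

18432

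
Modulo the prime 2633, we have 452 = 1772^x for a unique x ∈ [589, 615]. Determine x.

Compute 1772^589 mod 2633 = 1245, then multiply by 1772 repeatedly:
  1772^589=1245  1772^590=2319  1772^591=1788  1772^592=837  1772^593=785
  1772^594=796  1772^595=1857  1772^596=1987  1772^597=643  1772^598=1940
  1772^599=1615  1772^600=2342  1772^601=416  1772^602=2545  1772^603=2044
  1772^604=1593  1772^605=220  1772^606=156  1772^607=2600  1772^608=2083
  1772^609=2243  1772^610=1399  1772^611=1375  1772^612=975  1772^613=452
Found 452 at exponent 613.

613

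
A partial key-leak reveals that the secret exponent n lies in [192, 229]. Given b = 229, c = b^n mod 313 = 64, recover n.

Compute 229^192 mod 313 = 113, then multiply by 229 repeatedly:
  229^192=113  229^193=211  229^194=117  229^195=188  229^196=171
  229^197=34  229^198=274  229^199=146  229^200=256  229^201=93
  229^202=13  229^203=160  229^204=19  229^205=282  229^206=100
  229^207=51  229^208=98  229^209=219  229^210=71  229^211=296
  229^212=176  229^213=240  229^214=185  229^215=110  229^216=150
  229^217=233  229^218=147  229^219=172  229^220=263  229^221=131
  229^222=264  229^223=47  229^224=121  229^225=165  229^226=225
  229^227=193  229^228=64
Found 64 at exponent 228.

228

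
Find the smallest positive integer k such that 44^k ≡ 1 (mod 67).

66

The order of 44 must divide p − 1 = 66 = 2 · 3 · 11.
Divisors: 1, 2, 3, 6, 11, 22, 33, 66.
Check each in increasing order: 44^1 ≡ 44;  44^2 ≡ 60;  44^3 ≡ 27;  44^6 ≡ 59;  44^11 ≡ 38;  44^22 ≡ 37;  44^33 ≡ 66;  44^66 ≡ 1.
Smallest exponent giving 1 is 66.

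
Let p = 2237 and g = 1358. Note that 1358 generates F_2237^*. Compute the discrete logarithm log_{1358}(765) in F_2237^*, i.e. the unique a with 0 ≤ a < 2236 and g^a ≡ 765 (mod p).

Baby-step giant-step with m = ceil(sqrt(2236)) = 48.
Baby table (1358^j mod 2237 for j=0..47):
  0:1  1:1358  2:876  3:1761  4:85  5:1343  6:639  7:2043
  8:514  9:68  10:627  11:1406  12:1187  13:1306  14:1844  15:949
  16:230  17:1397  18:150  19:133  20:1654  21:184  22:1565  23:120
  24:1896  25:2218  26:1042  27:1252  28:96  29:622  30:1327  31:1281
  32:1449  33:1419  34:945  35:1509  36:130  37:2054  38:2030  39:756
  40:2102  41:104  42:301  43:1624  44:1947  45:2129  46:978  47:1583
Giant step factor: 1358^(-48) ≡ 52 (mod 2237).
Scan 765·52^i mod 2237 for i = 0, 1, …:
  i=0: 765   i=1: 1751   i=2: 1572   i=3: 1212
  i=4: 388   i=5: 43   i=6: 2236   i=7: 2185
  i=8: 1770   i=9: 323     …   i=28: 1240
  i=29: 1844
Match at i=29, j=14: a = 29·48 + 14 = 1406.

1406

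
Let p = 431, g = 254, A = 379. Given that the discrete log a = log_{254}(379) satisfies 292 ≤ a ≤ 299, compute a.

298

Compute 254^292 mod 431 = 66, then multiply by 254 repeatedly:
  254^292=66  254^293=386  254^294=207  254^295=427  254^296=277
  254^297=105  254^298=379
Found 379 at exponent 298.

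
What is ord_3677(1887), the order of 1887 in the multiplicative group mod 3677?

3676

The order of 1887 must divide p − 1 = 3676 = 2^2 · 919.
Divisors: 1, 2, 4, 919, 1838, 3676.
Check each in increasing order: 1887^1 ≡ 1887;  1887^2 ≡ 1433;  1887^4 ≡ 1723;  1887^919 ≡ 1309;  1887^1838 ≡ 3676;  1887^3676 ≡ 1.
Smallest exponent giving 1 is 3676.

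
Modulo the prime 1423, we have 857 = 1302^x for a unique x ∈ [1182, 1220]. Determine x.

Compute 1302^1182 mod 1423 = 49, then multiply by 1302 repeatedly:
  1302^1182=49  1302^1183=1186  1302^1184=217  1302^1185=780  1302^1186=961
  1302^1187=405  1302^1188=800  1302^1189=1387  1302^1190=87  1302^1191=857
Found 857 at exponent 1191.

1191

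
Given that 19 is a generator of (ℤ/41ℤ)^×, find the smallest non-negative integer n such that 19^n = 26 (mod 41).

33

Successive powers of 19 modulo 41:
  19^0=1  19^1=19  19^2=33  19^3=12  19^4=23  19^5=27
  19^6=21  19^7=30  19^8=37  19^9=6  19^10=32  19^11=34
  19^12=31  19^13=15  19^14=39  19^15=3  19^16=16  19^17=17
  19^18=36  19^19=28  19^20=40  19^21=22  19^22=8  19^23=29
  19^24=18  19^25=14  19^26=20  19^27=11  19^28=4  19^29=35
  19^30=9  19^31=7  19^32=10  19^33=26
So 19^33 ≡ 26 (mod 41), giving n = 33.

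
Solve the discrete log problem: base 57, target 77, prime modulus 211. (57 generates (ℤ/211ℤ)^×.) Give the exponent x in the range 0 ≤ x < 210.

203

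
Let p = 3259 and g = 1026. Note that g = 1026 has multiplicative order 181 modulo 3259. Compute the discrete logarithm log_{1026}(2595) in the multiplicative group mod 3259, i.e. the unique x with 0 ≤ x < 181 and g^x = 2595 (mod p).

121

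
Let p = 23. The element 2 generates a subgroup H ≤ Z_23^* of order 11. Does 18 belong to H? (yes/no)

⟨2⟩ has order 11; its elements mod 23 are {1, 2, 3, 4, 6, 8, 9, 12, 13, 16, 18}.
18 is in this set.

yes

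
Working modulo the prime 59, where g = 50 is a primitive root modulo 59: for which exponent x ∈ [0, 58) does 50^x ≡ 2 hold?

9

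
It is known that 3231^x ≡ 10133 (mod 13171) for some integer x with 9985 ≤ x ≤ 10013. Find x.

10002

Compute 3231^9985 mod 13171 = 9958, then multiply by 3231 repeatedly:
  3231^9985=9958  3231^9986=10716  3231^9987=10008  3231^9988=1043  3231^9989=11328
  3231^9990=11730  3231^9991=6663  3231^9992=6739  3231^9993=2046  3231^9994=11955
  3231^9995=9233  3231^9996=12679  3231^9997=4039  3231^9998=10719  3231^9999=6530
  3231^10000=11659  3231^10001=1169  3231^10002=10133
Found 10133 at exponent 10002.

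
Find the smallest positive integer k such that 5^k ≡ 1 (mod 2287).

254

The order of 5 must divide p − 1 = 2286 = 2 · 3^2 · 127.
Divisors: 1, 2, 3, 6, 9, 18, 127, 254, 381, 762, 1143, 2286.
Check each in increasing order: 5^1 ≡ 5;  5^2 ≡ 25;  5^3 ≡ 125;  5^6 ≡ 1903;  5^9 ≡ 27;  5^18 ≡ 729;  5^127 ≡ 2286;  5^254 ≡ 1.
Smallest exponent giving 1 is 254.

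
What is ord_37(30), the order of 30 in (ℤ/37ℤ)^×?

18

The order of 30 must divide p − 1 = 36 = 2^2 · 3^2.
Divisors: 1, 2, 3, 4, 6, 9, 12, 18, 36.
Check each in increasing order: 30^1 ≡ 30;  30^2 ≡ 12;  30^3 ≡ 27;  30^4 ≡ 33;  30^6 ≡ 26;  30^9 ≡ 36;  30^12 ≡ 10;  30^18 ≡ 1.
Smallest exponent giving 1 is 18.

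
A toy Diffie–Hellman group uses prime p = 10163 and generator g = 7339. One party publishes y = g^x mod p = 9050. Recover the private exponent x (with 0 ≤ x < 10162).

Baby-step giant-step with m = ceil(sqrt(10162)) = 101.
Baby table (7339^j mod 10163 for j=0..100):
  0:1  1:7339  2:7184  3:7895  4:2142  5:8140  6:1346  7:10021
  8:4651  9:6335  10:7003  11:726  12:2702  13:1965  14:10001  15:153
  16:4937  17:1548  18:8701  19:2510  20:5534  21:2678  22:8763  23:193
  24:3770  25:4344  26:9448  27:6886  28:5918  29:5703  30:3083  31:3299
  32:3095  33:10063  34:7999  35:3173  36:3214  37:9386  38:9203  39:7682
  40:4037  41:2398  42:6769  43:947  44:8704  45:4201  46:6760  47:6037
  48:5026  49:4287  50:7808  51:3918  52:3075  53:5565  54:6601  55:7881
  56:1026  57:9194  58:2609  59:359  60:2484  61:7817  62:8991  63:6753
  64:5479  65:5553  66:10000  67:2977  68:7916  69:3816  70:6559  71:4533
  72:4188  73:2820  74:4112  75:4021  76:6930  77:3618  78:6746  79:4921
  80:6080  81:5550  82:8309  83:1751  84:4557  85:7553  86:2465  87:495
  88:4614  89:9193  90:5433  91:3338  92:4752  93:5675  94:851  95:5407
  96:5621  97:902  98:3665  99:6137  100:7190
Giant step factor: 7339^(-101) ≡ 7344 (mod 10163).
Scan 9050·7344^i mod 10163 for i = 0, 1, …:
  i=0: 9050   i=1: 7343   i=2: 2114   i=3: 6315
  i=4: 3591   i=5: 9482   i=6: 9095   i=7: 2444
  i=8: 878   i=9: 4690     …   i=51: 4035
  i=52: 7895
Match at i=52, j=3: x = 52·101 + 3 = 5255.

5255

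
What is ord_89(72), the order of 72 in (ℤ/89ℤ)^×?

The order of 72 must divide p − 1 = 88 = 2^3 · 11.
Divisors: 1, 2, 4, 8, 11, 22, 44, 88.
Check each in increasing order: 72^1 ≡ 72;  72^2 ≡ 22;  72^4 ≡ 39;  72^8 ≡ 8;  72^11 ≡ 34;  72^22 ≡ 88;  72^44 ≡ 1.
Smallest exponent giving 1 is 44.

44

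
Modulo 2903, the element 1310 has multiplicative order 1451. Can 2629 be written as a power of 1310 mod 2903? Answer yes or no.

yes

2629 ∈ ⟨1310⟩ iff 2629^1451 ≡ 1 (mod 2903), since |⟨1310⟩| = 1451.
2629^1451 mod 2903 = 1.
Since 1 = 1, 2629 lies in the subgroup.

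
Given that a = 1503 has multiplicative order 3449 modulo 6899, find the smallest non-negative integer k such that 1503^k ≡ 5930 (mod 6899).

2273

Baby-step giant-step with m = ceil(sqrt(3449)) = 59.
Baby table (1503^j mod 6899 for j=0..58):
  0:1  1:1503  2:3036  3:2869  4:232  5:3746  6:654  7:3304
  8:5531  9:6697  10:6849  11:739  12:6877  13:1429  14:2198  15:5872
  16:1795  17:376  18:6309  19:3201  20:2500  21:4444  22:1100  23:4439
  24:484  25:3057  26:6836  27:1897  28:1904  29:5526  30:6081  31:5467
  32:192  33:5717  34:3396  35:5827  36:3150  37:1736  38:1386  39:6559
  40:6405  41:2610  42:4198  43:3908  44:2675  45:5307  46:1177  47:2887
  48:6589  49:3202  50:4003  51:581  52:3969  53:4671  54:4230  55:3711
  56:3241  57:529  58:1702
Giant step factor: 1503^(-59) ≡ 6356 (mod 6899).
Scan 5930·6356^i mod 6899 for i = 0, 1, …:
  i=0: 5930   i=1: 1843   i=2: 6505   i=3: 73
  i=4: 1755   i=5: 5996   i=6: 500   i=7: 4460
  i=8: 6668   i=9: 1251     …   i=37: 2531
  i=38: 5467
Match at i=38, j=31: k = 38·59 + 31 = 2273.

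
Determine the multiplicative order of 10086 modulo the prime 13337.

The order of 10086 must divide p − 1 = 13336 = 2^3 · 1667.
Divisors: 1, 2, 4, 8, 1667, 3334, 6668, 13336.
Check each in increasing order: 10086^1 ≡ 10086;  10086^2 ≡ 6097;  10086^4 ≡ 3190;  10086^8 ≡ 13306;  10086^1667 ≡ 4188;  10086^3334 ≡ 1189;  10086^6668 ≡ 13336;  10086^13336 ≡ 1.
Smallest exponent giving 1 is 13336.

13336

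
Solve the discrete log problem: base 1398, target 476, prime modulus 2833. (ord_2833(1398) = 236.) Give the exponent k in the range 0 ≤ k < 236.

Baby-step giant-step with m = ceil(sqrt(236)) = 16.
Baby table (1398^j mod 2833 for j=0..15):
  0:1  1:1398  2:2467  3:1105  4:805  5:689  6:2  7:2796
  8:2101  9:2210  10:1610  11:1378  12:4  13:2759  14:1369  15:1587
Giant step factor: 1398^(-16) ≡ 2079 (mod 2833).
Scan 476·2079^i mod 2833 for i = 0, 1, …:
  i=0: 476   i=1: 887   i=2: 2623   i=3: 2525
  i=4: 2759
Match at i=4, j=13: k = 4·16 + 13 = 77.

77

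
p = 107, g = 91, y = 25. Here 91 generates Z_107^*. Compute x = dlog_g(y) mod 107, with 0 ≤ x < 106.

50

Baby-step giant-step with m = ceil(sqrt(106)) = 11.
Baby table (91^j mod 107 for j=0..10):
  0:1  1:91  2:42  3:77  4:52  5:24  6:44  7:45
  8:29  9:71  10:41
Giant step factor: 91^(-11) ≡ 84 (mod 107).
Scan 25·84^i mod 107 for i = 0, 1, …:
  i=0: 25   i=1: 67   i=2: 64   i=3: 26
  i=4: 44
Match at i=4, j=6: x = 4·11 + 6 = 50.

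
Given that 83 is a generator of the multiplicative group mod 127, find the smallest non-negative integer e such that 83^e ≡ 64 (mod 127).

90

Baby-step giant-step with m = ceil(sqrt(126)) = 12.
Baby table (83^j mod 127 for j=0..11):
  0:1  1:83  2:31  3:33  4:72  5:7  6:73  7:90
  8:104  9:123  10:49  11:3
Giant step factor: 83^(-12) ≡ 76 (mod 127).
Scan 64·76^i mod 127 for i = 0, 1, …:
  i=0: 64   i=1: 38   i=2: 94   i=3: 32
  i=4: 19   i=5: 47   i=6: 16   i=7: 73
Match at i=7, j=6: e = 7·12 + 6 = 90.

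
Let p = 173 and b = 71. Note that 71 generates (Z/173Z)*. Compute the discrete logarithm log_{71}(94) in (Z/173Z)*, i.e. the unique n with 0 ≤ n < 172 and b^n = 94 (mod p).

Baby-step giant-step with m = ceil(sqrt(172)) = 14.
Baby table (71^j mod 173 for j=0..13):
  0:1  1:71  2:24  3:147  4:57  5:68  6:157  7:75
  8:135  9:70  10:126  11:123  12:83  13:11
Giant step factor: 71^(-14) ≡ 35 (mod 173).
Scan 94·35^i mod 173 for i = 0, 1, …:
  i=0: 94   i=1: 3   i=2: 105   i=3: 42
  i=4: 86   i=5: 69   i=6: 166   i=7: 101
  i=8: 75
Match at i=8, j=7: n = 8·14 + 7 = 119.

119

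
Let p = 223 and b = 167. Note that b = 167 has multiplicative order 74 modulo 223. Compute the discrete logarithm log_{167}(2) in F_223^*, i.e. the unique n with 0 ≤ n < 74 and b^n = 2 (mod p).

18

Successive powers of 167 modulo 223:
  167^0=1  167^1=167  167^2=14  167^3=108  167^4=196  167^5=174
  167^6=68  167^7=206  167^8=60  167^9=208  167^10=171  167^11=13
  167^12=164  167^13=182  167^14=66  167^15=95  167^16=32  167^17=215
  167^18=2
So 167^18 ≡ 2 (mod 223), giving n = 18.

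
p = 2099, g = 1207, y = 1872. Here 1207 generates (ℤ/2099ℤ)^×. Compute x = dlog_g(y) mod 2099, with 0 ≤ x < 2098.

23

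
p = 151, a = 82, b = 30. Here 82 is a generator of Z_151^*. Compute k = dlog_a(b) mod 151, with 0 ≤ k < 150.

53

Baby-step giant-step with m = ceil(sqrt(150)) = 13.
Baby table (82^j mod 151 for j=0..12):
  0:1  1:82  2:80  3:67  4:58  5:75  6:110  7:111
  8:42  9:122  10:38  11:96  12:20
Giant step factor: 82^(-13) ≡ 115 (mod 151).
Scan 30·115^i mod 151 for i = 0, 1, …:
  i=0: 30   i=1: 128   i=2: 73   i=3: 90
  i=4: 82
Match at i=4, j=1: k = 4·13 + 1 = 53.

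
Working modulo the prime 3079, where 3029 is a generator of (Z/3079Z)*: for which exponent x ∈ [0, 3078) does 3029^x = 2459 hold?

190

Baby-step giant-step with m = ceil(sqrt(3078)) = 56.
Baby table (3029^j mod 3079 for j=0..55):
  0:1  1:3029  2:2500  3:1239  4:2709  5:26  6:1779  7:341
  8:1424  9:2696  10:676  11:69  12:2708  13:76  14:2358  15:2181
  16:1794  17:2670  18:1976  19:2807  20:1284  21:459  22:1682  23:2112
  24:2165  25:2594  26:2697  27:626  28:2569  29:868  30:2785  31:2384
  32:881  33:2135  34:1015  35:1593  36:404  37:1353  38:88  39:1758
  40:1391  41:1267  42:1309  43:2288  44:2602  45:2297  46:2152  47:165
  48:987  49:2993  50:1221  51:530  52:1211  53:1030  54:843  55:956
Giant step factor: 3029^(-56) ≡ 2610 (mod 3079).
Scan 2459·2610^i mod 3079 for i = 0, 1, …:
  i=0: 2459   i=1: 1354   i=2: 2327   i=3: 1682
Match at i=3, j=22: x = 3·56 + 22 = 190.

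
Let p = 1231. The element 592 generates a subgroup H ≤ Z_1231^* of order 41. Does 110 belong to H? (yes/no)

yes

110 ∈ ⟨592⟩ iff 110^41 ≡ 1 (mod 1231), since |⟨592⟩| = 41.
110^41 mod 1231 = 1.
Since 1 = 1, 110 lies in the subgroup.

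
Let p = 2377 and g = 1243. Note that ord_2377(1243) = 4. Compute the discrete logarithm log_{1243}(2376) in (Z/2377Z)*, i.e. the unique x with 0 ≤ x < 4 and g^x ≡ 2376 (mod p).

Successive powers of 1243 modulo 2377:
  1243^0=1  1243^1=1243  1243^2=2376
So 1243^2 ≡ 2376 (mod 2377), giving x = 2.

2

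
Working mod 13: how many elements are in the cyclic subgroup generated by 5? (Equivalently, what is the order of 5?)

4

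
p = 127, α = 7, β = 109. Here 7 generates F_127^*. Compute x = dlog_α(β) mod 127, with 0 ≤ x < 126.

Baby-step giant-step with m = ceil(sqrt(126)) = 12.
Baby table (7^j mod 127 for j=0..11):
  0:1  1:7  2:49  3:89  4:115  5:43  6:47  7:75
  8:17  9:119  10:71  11:116
Giant step factor: 7^(-12) ≡ 94 (mod 127).
Scan 109·94^i mod 127 for i = 0, 1, …:
  i=0: 109   i=1: 86   i=2: 83   i=3: 55
  i=4: 90   i=5: 78   i=6: 93   i=7: 106
  i=8: 58   i=9: 118   i=10: 43
Match at i=10, j=5: x = 10·12 + 5 = 125.

125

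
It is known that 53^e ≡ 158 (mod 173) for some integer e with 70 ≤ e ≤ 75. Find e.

72

Compute 53^70 mod 173 = 122, then multiply by 53 repeatedly:
  53^70=122  53^71=65  53^72=158
Found 158 at exponent 72.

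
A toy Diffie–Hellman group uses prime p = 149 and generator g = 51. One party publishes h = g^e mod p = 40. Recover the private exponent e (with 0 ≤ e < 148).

145

Baby-step giant-step with m = ceil(sqrt(148)) = 13.
Baby table (51^j mod 149 for j=0..12):
  0:1  1:51  2:68  3:41  4:5  5:106  6:42  7:56
  8:25  9:83  10:61  11:131  12:125
Giant step factor: 51^(-13) ≡ 135 (mod 149).
Scan 40·135^i mod 149 for i = 0, 1, …:
  i=0: 40   i=1: 36   i=2: 92   i=3: 53
  i=4: 3   i=5: 107   i=6: 141   i=7: 112
  i=8: 71   i=9: 49   i=10: 59   i=11: 68
Match at i=11, j=2: e = 11·13 + 2 = 145.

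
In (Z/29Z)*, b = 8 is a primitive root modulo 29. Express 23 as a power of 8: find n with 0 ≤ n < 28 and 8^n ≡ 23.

16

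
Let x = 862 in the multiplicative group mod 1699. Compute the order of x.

The order of 862 must divide p − 1 = 1698 = 2 · 3 · 283.
Divisors: 1, 2, 3, 6, 283, 566, 849, 1698.
Check each in increasing order: 862^1 ≡ 862;  862^2 ≡ 581;  862^3 ≡ 1316;  862^6 ≡ 575;  862^283 ≡ 1698;  862^566 ≡ 1.
Smallest exponent giving 1 is 566.

566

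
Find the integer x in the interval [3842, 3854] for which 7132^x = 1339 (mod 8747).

3851

Compute 7132^3842 mod 8747 = 2427, then multiply by 7132 repeatedly:
  7132^3842=2427  7132^3843=7798  7132^3844=1910  7132^3845=3041  7132^3846=4599
  7132^3847=7565  7132^3848=2084  7132^3849=1935  7132^3850=6401  7132^3851=1339
Found 1339 at exponent 3851.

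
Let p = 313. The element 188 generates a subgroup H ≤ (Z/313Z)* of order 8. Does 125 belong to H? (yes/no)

yes

125 ∈ ⟨188⟩ iff 125^8 ≡ 1 (mod 313), since |⟨188⟩| = 8.
125^8 mod 313 = 1.
Since 1 = 1, 125 lies in the subgroup.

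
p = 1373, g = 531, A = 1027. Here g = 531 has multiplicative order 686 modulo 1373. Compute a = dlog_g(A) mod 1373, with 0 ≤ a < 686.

597

Baby-step giant-step with m = ceil(sqrt(686)) = 27.
Baby table (531^j mod 1373 for j=0..26):
  0:1  1:531  2:496  3:1133  4:249  5:411  6:1307  7:652
  8:216  9:737  10:42  11:334  12:237  13:904  14:847  15:786
  16:1347  17:1297  18:834  19:748  20:391  21:298  22:343  23:897
  24:1249  25:60  26:281
Giant step factor: 531^(-27) ≡ 157 (mod 1373).
Scan 1027·157^i mod 1373 for i = 0, 1, …:
  i=0: 1027   i=1: 598   i=2: 522   i=3: 947
  i=4: 395   i=5: 230   i=6: 412   i=7: 153
  i=8: 680   i=9: 1039     …   i=21: 1319
  i=22: 1133
Match at i=22, j=3: a = 22·27 + 3 = 597.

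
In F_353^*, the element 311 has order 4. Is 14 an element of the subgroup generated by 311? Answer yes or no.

no

14 ∈ ⟨311⟩ iff 14^4 ≡ 1 (mod 353), since |⟨311⟩| = 4.
14^4 mod 353 = 292.
Since 292 ≠ 1, 14 does not lie in the subgroup.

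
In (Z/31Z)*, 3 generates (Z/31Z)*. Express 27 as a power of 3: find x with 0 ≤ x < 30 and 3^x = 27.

Successive powers of 3 modulo 31:
  3^0=1  3^1=3  3^2=9  3^3=27
So 3^3 ≡ 27 (mod 31), giving x = 3.

3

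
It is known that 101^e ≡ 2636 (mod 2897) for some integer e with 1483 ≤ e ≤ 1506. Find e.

Compute 101^1483 mod 2897 = 2636, then multiply by 101 repeatedly:
  101^1483=2636
Found 2636 at exponent 1483.

1483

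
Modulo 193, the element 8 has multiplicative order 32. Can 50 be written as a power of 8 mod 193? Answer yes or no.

50 ∈ ⟨8⟩ iff 50^32 ≡ 1 (mod 193), since |⟨8⟩| = 32.
50^32 mod 193 = 1.
Since 1 = 1, 50 lies in the subgroup.

yes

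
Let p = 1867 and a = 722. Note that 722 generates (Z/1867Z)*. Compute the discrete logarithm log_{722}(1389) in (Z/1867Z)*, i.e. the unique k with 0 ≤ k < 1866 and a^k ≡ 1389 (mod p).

382

Baby-step giant-step with m = ceil(sqrt(1866)) = 44.
Baby table (722^j mod 1867 for j=0..43):
  0:1  1:722  2:391  3:385  4:1654  5:1175  6:732  7:143
  8:561  9:1770  10:912  11:1280  12:1862  13:124  14:1779  15:1809
  16:1065  17:1593  18:74  19:1152  20:929  21:485  22:1041  23:1068
  24:25  25:1247  26:440  27:290  28:276  29:1370  30:1497  31:1708
  32:956  33:1309  34:396  35:261  36:1742  37:1233  38:1534  39:417
  40:487  41:618  42:1850  43:795
Giant step factor: 722^(-44) ≡ 1087 (mod 1867).
Scan 1389·1087^i mod 1867 for i = 0, 1, …:
  i=0: 1389   i=1: 1307   i=2: 1789   i=3: 1096
  i=4: 206   i=5: 1749   i=6: 557   i=7: 551
  i=8: 1497
Match at i=8, j=30: k = 8·44 + 30 = 382.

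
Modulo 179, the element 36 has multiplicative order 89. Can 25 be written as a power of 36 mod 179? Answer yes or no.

yes

25 ∈ ⟨36⟩ iff 25^89 ≡ 1 (mod 179), since |⟨36⟩| = 89.
25^89 mod 179 = 1.
Since 1 = 1, 25 lies in the subgroup.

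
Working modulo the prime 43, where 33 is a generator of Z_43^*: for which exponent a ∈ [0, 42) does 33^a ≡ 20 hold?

31

Baby-step giant-step with m = ceil(sqrt(42)) = 7.
Baby table (33^j mod 43 for j=0..6):
  0:1  1:33  2:14  3:32  4:24  5:18  6:35
Giant step factor: 33^(-7) ≡ 7 (mod 43).
Scan 20·7^i mod 43 for i = 0, 1, …:
  i=0: 20   i=1: 11   i=2: 34   i=3: 23
  i=4: 32
Match at i=4, j=3: a = 4·7 + 3 = 31.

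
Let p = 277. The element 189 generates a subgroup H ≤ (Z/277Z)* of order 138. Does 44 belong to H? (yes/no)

44 ∈ ⟨189⟩ iff 44^138 ≡ 1 (mod 277), since |⟨189⟩| = 138.
44^138 mod 277 = 276.
Since 276 ≠ 1, 44 does not lie in the subgroup.

no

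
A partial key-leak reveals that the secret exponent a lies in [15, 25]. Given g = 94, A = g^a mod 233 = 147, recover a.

23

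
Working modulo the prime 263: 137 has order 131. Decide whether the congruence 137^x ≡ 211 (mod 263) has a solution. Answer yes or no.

no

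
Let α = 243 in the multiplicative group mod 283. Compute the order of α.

The order of 243 must divide p − 1 = 282 = 2 · 3 · 47.
Divisors: 1, 2, 3, 6, 47, 94, 141, 282.
Check each in increasing order: 243^1 ≡ 243;  243^2 ≡ 185;  243^3 ≡ 241;  243^6 ≡ 66;  243^47 ≡ 45;  243^94 ≡ 44;  243^141 ≡ 282;  243^282 ≡ 1.
Smallest exponent giving 1 is 282.

282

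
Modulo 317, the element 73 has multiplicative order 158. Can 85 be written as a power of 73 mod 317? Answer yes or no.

85 ∈ ⟨73⟩ iff 85^158 ≡ 1 (mod 317), since |⟨73⟩| = 158.
85^158 mod 317 = 1.
Since 1 = 1, 85 lies in the subgroup.

yes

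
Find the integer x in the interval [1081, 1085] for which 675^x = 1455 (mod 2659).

Compute 675^1081 mod 2659 = 1893, then multiply by 675 repeatedly:
  675^1081=1893  675^1082=1455
Found 1455 at exponent 1082.

1082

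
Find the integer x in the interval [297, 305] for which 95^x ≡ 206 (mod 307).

Compute 95^297 mod 307 = 298, then multiply by 95 repeatedly:
  95^297=298  95^298=66  95^299=130  95^300=70  95^301=203
  95^302=251  95^303=206
Found 206 at exponent 303.

303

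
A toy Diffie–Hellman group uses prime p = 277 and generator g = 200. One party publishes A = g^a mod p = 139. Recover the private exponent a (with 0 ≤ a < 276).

171

Baby-step giant-step with m = ceil(sqrt(276)) = 17.
Baby table (200^j mod 277 for j=0..16):
  0:1  1:200  2:112  3:240  4:79  5:11  6:261  7:124
  8:147  9:38  10:121  11:101  12:256  13:232  14:141  15:223
  16:3
Giant step factor: 200^(-17) ≡ 271 (mod 277).
Scan 139·271^i mod 277 for i = 0, 1, …:
  i=0: 139   i=1: 274   i=2: 18   i=3: 169
  i=4: 94   i=5: 267   i=6: 60   i=7: 194
  i=8: 221   i=9: 59   i=10: 200
Match at i=10, j=1: a = 10·17 + 1 = 171.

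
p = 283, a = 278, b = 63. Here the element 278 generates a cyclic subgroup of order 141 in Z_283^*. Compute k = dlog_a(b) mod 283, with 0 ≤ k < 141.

Baby-step giant-step with m = ceil(sqrt(141)) = 12.
Baby table (278^j mod 283 for j=0..11):
  0:1  1:278  2:25  3:158  4:59  5:271  6:60  7:266
  8:85  9:141  10:144  11:129
Giant step factor: 278^(-12) ≡ 240 (mod 283).
Scan 63·240^i mod 283 for i = 0, 1, …:
  i=0: 63   i=1: 121   i=2: 174   i=3: 159
  i=4: 238   i=5: 237   i=6: 280   i=7: 129
Match at i=7, j=11: k = 7·12 + 11 = 95.

95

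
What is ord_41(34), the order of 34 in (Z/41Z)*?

The order of 34 must divide p − 1 = 40 = 2^3 · 5.
Divisors: 1, 2, 4, 5, 8, 10, 20, 40.
Check each in increasing order: 34^1 ≡ 34;  34^2 ≡ 8;  34^4 ≡ 23;  34^5 ≡ 3;  34^8 ≡ 37;  34^10 ≡ 9;  34^20 ≡ 40;  34^40 ≡ 1.
Smallest exponent giving 1 is 40.

40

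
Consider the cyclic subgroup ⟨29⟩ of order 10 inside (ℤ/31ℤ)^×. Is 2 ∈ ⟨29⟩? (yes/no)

2 ∈ ⟨29⟩ iff 2^10 ≡ 1 (mod 31), since |⟨29⟩| = 10.
2^10 mod 31 = 1.
Since 1 = 1, 2 lies in the subgroup.

yes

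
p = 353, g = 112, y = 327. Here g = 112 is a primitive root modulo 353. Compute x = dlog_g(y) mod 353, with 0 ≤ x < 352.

103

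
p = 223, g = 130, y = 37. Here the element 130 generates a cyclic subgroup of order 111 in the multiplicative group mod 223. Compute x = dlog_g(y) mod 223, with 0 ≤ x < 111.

Baby-step giant-step with m = ceil(sqrt(111)) = 11.
Baby table (130^j mod 223 for j=0..10):
  0:1  1:130  2:175  3:4  4:74  5:31  6:16  7:73
  8:124  9:64  10:69
Giant step factor: 130^(-11) ≡ 58 (mod 223).
Scan 37·58^i mod 223 for i = 0, 1, …:
  i=0: 37   i=1: 139   i=2: 34   i=3: 188
  i=4: 200   i=5: 4
Match at i=5, j=3: x = 5·11 + 3 = 58.

58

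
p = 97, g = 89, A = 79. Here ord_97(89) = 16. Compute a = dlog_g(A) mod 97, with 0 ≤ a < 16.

Successive powers of 89 modulo 97:
  89^0=1  89^1=89  89^2=64  89^3=70  89^4=22  89^5=18
  89^6=50  89^7=85  89^8=96  89^9=8  89^10=33  89^11=27
  89^12=75  89^13=79
So 89^13 ≡ 79 (mod 97), giving a = 13.

13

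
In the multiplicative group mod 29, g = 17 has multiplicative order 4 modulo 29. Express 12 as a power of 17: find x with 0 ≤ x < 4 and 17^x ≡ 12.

3

Successive powers of 17 modulo 29:
  17^0=1  17^1=17  17^2=28  17^3=12
So 17^3 ≡ 12 (mod 29), giving x = 3.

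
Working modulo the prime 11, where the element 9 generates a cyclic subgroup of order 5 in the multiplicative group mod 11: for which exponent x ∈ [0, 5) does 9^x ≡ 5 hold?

Successive powers of 9 modulo 11:
  9^0=1  9^1=9  9^2=4  9^3=3  9^4=5
So 9^4 ≡ 5 (mod 11), giving x = 4.

4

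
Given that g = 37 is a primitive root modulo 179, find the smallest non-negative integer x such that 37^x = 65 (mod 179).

22

Baby-step giant-step with m = ceil(sqrt(178)) = 14.
Baby table (37^j mod 179 for j=0..13):
  0:1  1:37  2:116  3:175  4:31  5:73  6:16  7:55
  8:66  9:115  10:138  11:94  12:77  13:164
Giant step factor: 37^(-14) ≡ 169 (mod 179).
Scan 65·169^i mod 179 for i = 0, 1, …:
  i=0: 65   i=1: 66
Match at i=1, j=8: x = 1·14 + 8 = 22.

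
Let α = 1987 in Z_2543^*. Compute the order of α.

The order of 1987 must divide p − 1 = 2542 = 2 · 31 · 41.
Divisors: 1, 2, 31, 41, 62, 82, 1271, 2542.
Check each in increasing order: 1987^1 ≡ 1987;  1987^2 ≡ 1433;  1987^31 ≡ 1540;  1987^41 ≡ 108;  1987^62 ≡ 1524;  1987^82 ≡ 1492;  1987^1271 ≡ 1.
Smallest exponent giving 1 is 1271.

1271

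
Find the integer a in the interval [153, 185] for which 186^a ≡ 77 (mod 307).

168

Compute 186^153 mod 307 = 306, then multiply by 186 repeatedly:
  186^153=306  186^154=121  186^155=95  186^156=171  186^157=185
  186^158=26  186^159=231  186^160=293  186^161=159  186^162=102
  186^163=245  186^164=134  186^165=57  186^166=164  186^167=111
  186^168=77
Found 77 at exponent 168.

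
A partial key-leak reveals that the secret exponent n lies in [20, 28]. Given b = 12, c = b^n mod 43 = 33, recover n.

25

Compute 12^20 mod 43 = 25, then multiply by 12 repeatedly:
  12^20=25  12^21=42  12^22=31  12^23=28  12^24=35
  12^25=33
Found 33 at exponent 25.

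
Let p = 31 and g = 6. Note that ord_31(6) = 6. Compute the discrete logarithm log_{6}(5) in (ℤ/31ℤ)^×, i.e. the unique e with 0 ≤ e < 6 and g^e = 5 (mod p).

Successive powers of 6 modulo 31:
  6^0=1  6^1=6  6^2=5
So 6^2 ≡ 5 (mod 31), giving e = 2.

2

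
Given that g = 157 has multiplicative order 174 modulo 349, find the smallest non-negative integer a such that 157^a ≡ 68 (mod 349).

Baby-step giant-step with m = ceil(sqrt(174)) = 14.
Baby table (157^j mod 349 for j=0..13):
  0:1  1:157  2:219  3:181  4:148  5:202  6:304  7:264
  8:266  9:231  10:320  11:333  12:280  13:335
Giant step factor: 157^(-14) ≡ 151 (mod 349).
Scan 68·151^i mod 349 for i = 0, 1, …:
  i=0: 68   i=1: 147   i=2: 210   i=3: 300
  i=4: 279   i=5: 249   i=6: 256   i=7: 266
Match at i=7, j=8: a = 7·14 + 8 = 106.

106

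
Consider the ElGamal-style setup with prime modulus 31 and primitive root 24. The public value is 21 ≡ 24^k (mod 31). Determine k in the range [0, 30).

23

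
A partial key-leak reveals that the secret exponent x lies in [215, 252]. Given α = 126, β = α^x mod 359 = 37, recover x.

Compute 126^215 mod 359 = 339, then multiply by 126 repeatedly:
  126^215=339  126^216=352  126^217=195  126^218=158  126^219=163
  126^220=75  126^221=116  126^222=256  126^223=305  126^224=17
  126^225=347  126^226=283  126^227=117  126^228=23  126^229=26
  126^230=45  126^231=285  126^232=10  126^233=183  126^234=82
  126^235=280  126^236=98  126^237=142  126^238=301  126^239=231
  126^240=27  126^241=171  126^242=6  126^243=38  126^244=121
  126^245=168  126^246=346  126^247=157  126^248=37
Found 37 at exponent 248.

248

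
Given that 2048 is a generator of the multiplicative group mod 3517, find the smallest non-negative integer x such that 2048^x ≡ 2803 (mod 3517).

328

Baby-step giant-step with m = ceil(sqrt(3516)) = 60.
Baby table (2048^j mod 3517 for j=0..59):
  0:1  1:2048  2:2040  3:3241  4:989  5:3197  6:2319  7:1362
  8:395  9:50  10:407  11:7  12:268  13:212  14:1585  15:3406
  16:1277  17:2165  18:2500  19:2765  20:350  21:2849  22:49  23:1876
  24:1484  25:544  26:2740  27:1905  28:1087  29:3432  30:1770  31:2450
  32:2358  33:343  34:2581  35:3354  36:291  37:1595  38:2784  39:575
  40:2922  41:1839  42:3082  43:2438  44:2401  45:482  46:2376  47:2037
  48:614  49:1903  50:508  51:2869  52:2322  53:472  54:2998  55:2739
  56:3374  57:2564  58:191  59:781
Giant step factor: 2048^(-60) ≡ 2307 (mod 3517).
Scan 2803·2307^i mod 3517 for i = 0, 1, …:
  i=0: 2803   i=1: 2275   i=2: 1061   i=3: 3412
  i=4: 438   i=5: 1087
Match at i=5, j=28: x = 5·60 + 28 = 328.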